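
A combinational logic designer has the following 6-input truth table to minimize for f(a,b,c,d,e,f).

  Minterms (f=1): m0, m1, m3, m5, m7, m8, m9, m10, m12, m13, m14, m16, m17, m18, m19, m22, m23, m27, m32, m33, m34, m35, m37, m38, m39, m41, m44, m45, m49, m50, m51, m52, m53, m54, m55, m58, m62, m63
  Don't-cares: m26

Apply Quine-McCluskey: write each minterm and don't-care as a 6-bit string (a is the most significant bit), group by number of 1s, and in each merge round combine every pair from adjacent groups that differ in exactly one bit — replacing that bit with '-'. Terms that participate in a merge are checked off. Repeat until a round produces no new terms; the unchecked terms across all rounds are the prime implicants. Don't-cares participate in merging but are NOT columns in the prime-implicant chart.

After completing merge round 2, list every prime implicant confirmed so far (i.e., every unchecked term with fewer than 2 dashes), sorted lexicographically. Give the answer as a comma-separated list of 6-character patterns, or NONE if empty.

0-1010

Round 0: 000000✓ 000001✓ 000011✓ 000101✓ 000111✓ 001000✓ 001001✓ 001010✓ 001100✓ 001101✓ 001110✓ 010000✓ 010001✓ 010010✓ 010011✓ 010110✓ 010111✓ 011010✓ 011011✓ 100000✓ 100001✓ 100010✓ 100011✓ 100101✓ 100110✓ 100111✓ 101001✓ 101100✓ 101101✓ 110001✓ 110010✓ 110011✓ 110100✓ 110101✓ 110110✓ 110111✓ 111010✓ 111110✓ 111111✓
Round 1: -00000✓ -00001✓ -00011✓ -00101✓ -00111✓ -01001✓ -01100✓ -01101✓ -10001✓ -10010✓ -10011✓ -10110✓ -10111✓ -11010✓ 0-0000✓ 0-0001✓ 0-0011✓ 0-0111✓ 0-1010 00-000✓ 00-001✓ 00-101✓ 000-01✓ 000-11✓ 0000-1✓ 00000-✓ 0001-1✓ 001-00✓ 001-01✓ 001-10✓ 0010-0✓ 00100-✓ 0011-0✓ 00110-✓ 01-010✓ 01-011✓ 010-10✓ 010-11✓ 0100-0✓ 0100-1✓ 01000-✓ 01001-✓ 01011-✓ 01101-✓ 1-0001✓ 1-0010✓ 1-0011✓ 1-0101✓ 1-0110✓ 1-0111✓ 10-001✓ 10-101✓ 100-01✓ 100-10✓ 100-11✓ 1000-0✓ 1000-1✓ 10000-✓ 10001-✓ 1001-1✓ 10011-✓ 101-01✓ 10110-✓ 11-010✓ 11-110✓ 11-111✓ 110-01✓ 110-10✓ 110-11✓ 1100-1✓ 11001-✓ 1101-0✓ 1101-1✓ 11010-✓ 11011-✓ 111-10✓ 11111-✓
Round 2: --0001✓ --0011✓ --0111✓ -0-001✓ -0-101✓ -00-01✓ -00-11✓ -000-1✓ -0000- -001-1✓ -01-01✓ -0110- -1-010 -10-10✓ -10-11✓ -100-1✓ -1001-✓ -1011-✓ 0-0-11✓ 0-00-1✓ 0-000- 00--01✓ 00-00- 000--1✓ 001--0 001-0- 01-01- 010-1-✓ 0100-- 1-0-01✓ 1-0-10✓ 1-0-11✓ 1-00-1✓ 1-001-✓ 1-01-1✓ 1-011-✓ 10--01✓ 100--1✓ 100-1-✓ 1000-- 11--10 11-11- 110--1✓ 110-1-✓ 1101--
Round 3: --0-11 --00-1 -0--01 -00--1 -10-1- 1-0--1 1-0-1-
PIs = {--0-11, --00-1, -0--01, -00--1, -0000-, -0110-, -1-010, -10-1-, 0-000-, 0-1010, 00-00-, 001--0, 001-0-, 01-01-, 0100--, 1-0--1, 1-0-1-, 1000--, 11--10, 11-11-, 1101--}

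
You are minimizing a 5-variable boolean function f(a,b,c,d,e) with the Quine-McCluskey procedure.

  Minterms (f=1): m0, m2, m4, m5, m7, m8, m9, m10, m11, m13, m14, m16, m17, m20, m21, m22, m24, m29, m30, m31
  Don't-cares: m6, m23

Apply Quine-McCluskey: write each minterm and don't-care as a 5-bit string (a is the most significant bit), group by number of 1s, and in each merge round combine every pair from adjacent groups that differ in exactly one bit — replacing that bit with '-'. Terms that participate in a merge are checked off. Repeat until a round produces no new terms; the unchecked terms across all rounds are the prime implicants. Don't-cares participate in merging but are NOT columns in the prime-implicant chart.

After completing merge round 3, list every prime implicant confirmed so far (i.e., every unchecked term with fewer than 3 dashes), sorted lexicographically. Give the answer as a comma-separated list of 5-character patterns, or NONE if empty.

size-2^0 implicants → 00000(✓)  00010(✓)  00100(✓)  00101(✓)  00110(✓)  00111(✓)  01000(✓)  01001(✓)  01010(✓)  01011(✓)  01101(✓)  01110(✓)  10000(✓)  10001(✓)  10100(✓)  10101(✓)  10110(✓)  10111(✓)  11000(✓)  11101(✓)  11110(✓)  11111(✓)
size-2^1 implicants → -0000(✓)  -0100(✓)  -0101(✓)  -0110(✓)  -0111(✓)  -1000(✓)  -1101(✓)  -1110(✓)  0-000(✓)  0-010(✓)  0-101(✓)  0-110(✓)  00-00(✓)  00-10(✓)  000-0(✓)  001-0(✓)  001-1(✓)  0010-(✓)  0011-(✓)  01-01  01-10(✓)  010-0(✓)  010-1(✓)  0100-(✓)  0101-(✓)  1-000(✓)  1-101(✓)  1-110(✓)  1-111(✓)  10-00(✓)  10-01(✓)  1000-(✓)  101-0(✓)  101-1(✓)  1010-(✓)  1011-(✓)  111-1(✓)  1111-(✓)
size-2^2 implicants → --000  --101  --110  -0-00  -01-0(✓)  -01-1(✓)  -010-(✓)  -011-(✓)  0--10  0-0-0  00--0  001--(✓)  010--  1-1-1  1-11-  10-0-  101--(✓)
size-2^3 implicants → -01--
Unchecked terms (primes): --000, --101, --110, -0-00, -01--, 0--10, 0-0-0, 00--0, 01-01, 010--, 1-1-1, 1-11-, 10-0-

--000, --101, --110, -0-00, 0--10, 0-0-0, 00--0, 01-01, 010--, 1-1-1, 1-11-, 10-0-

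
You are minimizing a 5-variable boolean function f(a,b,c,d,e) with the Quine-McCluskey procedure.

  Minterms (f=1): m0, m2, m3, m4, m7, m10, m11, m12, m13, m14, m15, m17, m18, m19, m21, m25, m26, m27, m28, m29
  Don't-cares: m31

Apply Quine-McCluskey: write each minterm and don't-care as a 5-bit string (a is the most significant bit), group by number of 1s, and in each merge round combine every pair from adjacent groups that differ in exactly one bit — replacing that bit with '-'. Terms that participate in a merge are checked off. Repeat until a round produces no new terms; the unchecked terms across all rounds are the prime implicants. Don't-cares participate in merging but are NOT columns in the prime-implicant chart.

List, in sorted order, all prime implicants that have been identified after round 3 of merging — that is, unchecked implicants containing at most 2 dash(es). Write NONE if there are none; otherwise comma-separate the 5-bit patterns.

size-2^0 implicants → 00000(✓)  00010(✓)  00011(✓)  00100(✓)  00111(✓)  01010(✓)  01011(✓)  01100(✓)  01101(✓)  01110(✓)  01111(✓)  10001(✓)  10010(✓)  10011(✓)  10101(✓)  11001(✓)  11010(✓)  11011(✓)  11100(✓)  11101(✓)  11111(✓)
size-2^1 implicants → -0010(✓)  -0011(✓)  -1010(✓)  -1011(✓)  -1100(✓)  -1101(✓)  -1111(✓)  0-010(✓)  0-011(✓)  0-100  0-111(✓)  00-00  00-11(✓)  000-0  0001-(✓)  01-10(✓)  01-11(✓)  0101-(✓)  011-0(✓)  011-1(✓)  0110-(✓)  0111-(✓)  1-001(✓)  1-010(✓)  1-011(✓)  1-101(✓)  10-01(✓)  100-1(✓)  1001-(✓)  11-01(✓)  11-11(✓)  110-1(✓)  1101-(✓)  111-1(✓)  1110-(✓)
size-2^2 implicants → --010(✓)  --011(✓)  -001-(✓)  -1-11  -101-(✓)  -11-1  -110-  0--11  0-01-(✓)  01-1-  011--  1--01  1-0-1  1-01-(✓)  11--1
size-2^3 implicants → --01-
Unchecked terms (primes): --01-, -1-11, -11-1, -110-, 0--11, 0-100, 00-00, 000-0, 01-1-, 011--, 1--01, 1-0-1, 11--1

-1-11, -11-1, -110-, 0--11, 0-100, 00-00, 000-0, 01-1-, 011--, 1--01, 1-0-1, 11--1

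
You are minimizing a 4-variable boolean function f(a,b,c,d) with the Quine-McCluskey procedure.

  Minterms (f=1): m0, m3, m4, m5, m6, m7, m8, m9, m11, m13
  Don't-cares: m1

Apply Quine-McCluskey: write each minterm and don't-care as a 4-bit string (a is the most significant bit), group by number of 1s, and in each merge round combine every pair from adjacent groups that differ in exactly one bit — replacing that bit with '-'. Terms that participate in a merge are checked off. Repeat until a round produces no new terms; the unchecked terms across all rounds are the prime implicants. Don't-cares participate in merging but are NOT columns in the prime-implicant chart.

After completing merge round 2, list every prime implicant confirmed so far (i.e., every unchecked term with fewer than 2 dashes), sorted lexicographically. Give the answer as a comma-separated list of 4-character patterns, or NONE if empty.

size-2^0 implicants → 0000(✓)  0001(✓)  0011(✓)  0100(✓)  0101(✓)  0110(✓)  0111(✓)  1000(✓)  1001(✓)  1011(✓)  1101(✓)
size-2^1 implicants → -000(✓)  -001(✓)  -011(✓)  -101(✓)  0-00(✓)  0-01(✓)  0-11(✓)  00-1(✓)  000-(✓)  01-0(✓)  01-1(✓)  010-(✓)  011-(✓)  1-01(✓)  10-1(✓)  100-(✓)
size-2^2 implicants → --01  -0-1  -00-  0--1  0-0-  01--
Unchecked terms (primes): --01, -0-1, -00-, 0--1, 0-0-, 01--

NONE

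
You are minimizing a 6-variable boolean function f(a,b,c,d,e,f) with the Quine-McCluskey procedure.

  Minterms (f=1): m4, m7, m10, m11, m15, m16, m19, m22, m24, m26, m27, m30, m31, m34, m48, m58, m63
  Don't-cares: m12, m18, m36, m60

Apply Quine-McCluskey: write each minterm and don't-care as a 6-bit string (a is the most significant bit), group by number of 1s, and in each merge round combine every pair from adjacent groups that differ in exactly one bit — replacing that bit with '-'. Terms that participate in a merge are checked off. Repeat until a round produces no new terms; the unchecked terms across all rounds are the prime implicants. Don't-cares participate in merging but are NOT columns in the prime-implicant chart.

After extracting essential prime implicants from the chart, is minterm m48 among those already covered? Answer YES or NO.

[col 0] 000100*, 000111*, 001010*, 001011*, 001100*, 001111*, 010000*, 010010*, 010011*, 010110*, 011000*, 011010*, 011011*, 011110*, 011111*, 100010, 100100*, 110000*, 111010*, 111100, 111111*
[col 1] -00100, -10000, -11010, -11111, 0-1010*, 0-1011*, 0-1111*, 00-100, 00-111, 001-11*, 00101-*, 01-000*, 01-010*, 01-011*, 01-110*, 010-10*, 0100-0*, 01001-*, 011-10*, 011-11*, 0110-0*, 01101-*, 01111-*
[col 2] 0-1-11, 0-101-, 01--10, 01-0-0, 01-01-, 011-1-
Prime implicants: -00100, -10000, -11010, -11111, 0-1-11, 0-101-, 00-100, 00-111, 01--10, 01-0-0, 01-01-, 011-1-, 100010, 111100
PI chart (minterm → PIs covering it):
  4 | -00100,00-100
  7 | 00-111  (sole → essential)
  10 | 0-101-  (sole → essential)
  11 | 0-1-11,0-101-
  15 | 0-1-11,00-111
  16 | -10000,01-0-0
  19 | 01-01-  (sole → essential)
  22 | 01--10  (sole → essential)
  24 | 01-0-0  (sole → essential)
  26 | -11010,0-101-,01--10,01-0-0,01-01-,011-1-
  27 | 0-1-11,0-101-,01-01-,011-1-
  30 | 01--10,011-1-
  31 | -11111,0-1-11,011-1-
  34 | 100010  (sole → essential)
  48 | -10000  (sole → essential)
  58 | -11010  (sole → essential)
  63 | -11111  (sole → essential)
Essential prime implicants: -10000, -11010, -11111, 0-101-, 00-111, 01--10, 01-0-0, 01-01-, 100010

YES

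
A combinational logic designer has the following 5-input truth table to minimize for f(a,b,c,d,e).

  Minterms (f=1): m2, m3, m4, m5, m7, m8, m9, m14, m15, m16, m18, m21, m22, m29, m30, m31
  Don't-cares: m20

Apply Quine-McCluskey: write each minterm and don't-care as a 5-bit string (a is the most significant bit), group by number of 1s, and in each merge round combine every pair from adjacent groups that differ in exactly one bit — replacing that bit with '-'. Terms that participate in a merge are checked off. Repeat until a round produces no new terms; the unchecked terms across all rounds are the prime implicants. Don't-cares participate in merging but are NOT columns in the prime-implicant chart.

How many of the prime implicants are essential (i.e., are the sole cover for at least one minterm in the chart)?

Round 0: 00010✓ 00011✓ 00100✓ 00101✓ 00111✓ 01000✓ 01001✓ 01110✓ 01111✓ 10000✓ 10010✓ 10100✓ 10101✓ 10110✓ 11101✓ 11110✓ 11111✓
Round 1: -0010 -0100✓ -0101✓ -1110✓ -1111✓ 0-111 00-11 0001- 001-1 0010-✓ 0100- 0111-✓ 1-101 1-110 10-00✓ 10-10✓ 100-0✓ 101-0✓ 1010-✓ 111-1 1111-✓
Round 2: -010- -111- 10--0
PIs = {-0010, -010-, -111-, 0-111, 00-11, 0001-, 001-1, 0100-, 1-101, 1-110, 10--0, 111-1}
Coverage chart:
  m2: -0010,0001-
  m3: 00-11,0001-
  m4: -010- ←essential
  m5: -010-,001-1
  m7: 0-111,00-11,001-1
  m8: 0100- ←essential
  m9: 0100- ←essential
  m14: -111- ←essential
  m15: -111-,0-111
  m16: 10--0 ←essential
  m18: -0010,10--0
  m21: -010-,1-101
  m22: 1-110,10--0
  m29: 1-101,111-1
  m30: -111-,1-110
  m31: -111-,111-1
Essential: -010-, -111-, 0100-, 10--0

4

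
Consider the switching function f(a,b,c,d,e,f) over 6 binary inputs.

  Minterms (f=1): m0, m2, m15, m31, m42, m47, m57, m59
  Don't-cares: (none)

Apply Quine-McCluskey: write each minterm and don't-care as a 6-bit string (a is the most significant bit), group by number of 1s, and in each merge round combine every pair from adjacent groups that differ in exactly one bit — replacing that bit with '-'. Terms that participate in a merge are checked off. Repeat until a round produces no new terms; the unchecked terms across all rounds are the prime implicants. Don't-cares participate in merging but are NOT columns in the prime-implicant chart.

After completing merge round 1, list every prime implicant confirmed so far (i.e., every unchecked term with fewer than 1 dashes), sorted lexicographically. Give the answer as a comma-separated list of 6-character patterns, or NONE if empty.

[col 0] 000000*, 000010*, 001111*, 011111*, 101010, 101111*, 111001*, 111011*
[col 1] -01111, 0-1111, 0000-0, 1110-1
Prime implicants: -01111, 0-1111, 0000-0, 101010, 1110-1

101010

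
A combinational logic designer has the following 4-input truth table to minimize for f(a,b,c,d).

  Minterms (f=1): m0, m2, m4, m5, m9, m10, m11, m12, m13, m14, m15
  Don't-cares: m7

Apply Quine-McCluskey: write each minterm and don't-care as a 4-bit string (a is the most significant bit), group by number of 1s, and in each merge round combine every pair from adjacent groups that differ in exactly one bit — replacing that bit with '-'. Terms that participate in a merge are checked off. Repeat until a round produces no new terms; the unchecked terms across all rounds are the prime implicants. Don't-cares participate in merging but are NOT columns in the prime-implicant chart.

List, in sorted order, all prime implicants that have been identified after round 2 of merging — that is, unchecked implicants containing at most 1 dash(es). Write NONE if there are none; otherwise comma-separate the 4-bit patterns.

-010, 0-00, 00-0

size-2^0 implicants → 0000(✓)  0010(✓)  0100(✓)  0101(✓)  0111(✓)  1001(✓)  1010(✓)  1011(✓)  1100(✓)  1101(✓)  1110(✓)  1111(✓)
size-2^1 implicants → -010  -100(✓)  -101(✓)  -111(✓)  0-00  00-0  01-1(✓)  010-(✓)  1-01(✓)  1-10(✓)  1-11(✓)  10-1(✓)  101-(✓)  11-0(✓)  11-1(✓)  110-(✓)  111-(✓)
size-2^2 implicants → -1-1  -10-  1--1  1-1-  11--
Unchecked terms (primes): -010, -1-1, -10-, 0-00, 00-0, 1--1, 1-1-, 11--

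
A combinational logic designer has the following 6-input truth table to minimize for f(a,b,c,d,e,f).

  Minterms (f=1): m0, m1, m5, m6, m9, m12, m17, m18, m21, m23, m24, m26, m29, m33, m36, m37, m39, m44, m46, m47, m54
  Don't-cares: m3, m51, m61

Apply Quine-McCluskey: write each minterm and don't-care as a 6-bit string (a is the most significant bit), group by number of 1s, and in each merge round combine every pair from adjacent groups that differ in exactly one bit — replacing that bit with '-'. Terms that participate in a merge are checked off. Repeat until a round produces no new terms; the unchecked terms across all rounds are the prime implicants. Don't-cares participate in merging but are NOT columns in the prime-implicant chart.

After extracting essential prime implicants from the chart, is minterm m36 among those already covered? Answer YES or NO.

NO

Round 0: 000000✓ 000001✓ 000011✓ 000101✓ 000110 001001✓ 001100✓ 010001✓ 010010✓ 010101✓ 010111✓ 011000✓ 011010✓ 011101✓ 100001✓ 100100✓ 100101✓ 100111✓ 101100✓ 101110✓ 101111✓ 110011 110110 111101✓
Round 1: -00001✓ -00101✓ -01100 -11101 0-0001✓ 0-0101✓ 00-001 000-01✓ 0000-1 00000- 01-010 01-101 010-01✓ 0101-1 0110-0 10-100 10-111 100-01✓ 1001-1 10010- 1011-0 10111-
Round 2: -00-01 0-0-01
PIs = {-00-01, -01100, -11101, 0-0-01, 00-001, 0000-1, 00000-, 000110, 01-010, 01-101, 0101-1, 0110-0, 10-100, 10-111, 1001-1, 10010-, 1011-0, 10111-, 110011, 110110}
Coverage chart:
  m0: 00000- ←essential
  m1: -00-01,0-0-01,00-001,0000-1,00000-
  m5: -00-01,0-0-01
  m6: 000110 ←essential
  m9: 00-001 ←essential
  m12: -01100 ←essential
  m17: 0-0-01 ←essential
  m18: 01-010 ←essential
  m21: 0-0-01,01-101,0101-1
  m23: 0101-1 ←essential
  m24: 0110-0 ←essential
  m26: 01-010,0110-0
  m29: -11101,01-101
  m33: -00-01 ←essential
  m36: 10-100,10010-
  m37: -00-01,1001-1,10010-
  m39: 10-111,1001-1
  m44: -01100,10-100,1011-0
  m46: 1011-0,10111-
  m47: 10-111,10111-
  m54: 110110 ←essential
Essential: -00-01, -01100, 0-0-01, 00-001, 00000-, 000110, 01-010, 0101-1, 0110-0, 110110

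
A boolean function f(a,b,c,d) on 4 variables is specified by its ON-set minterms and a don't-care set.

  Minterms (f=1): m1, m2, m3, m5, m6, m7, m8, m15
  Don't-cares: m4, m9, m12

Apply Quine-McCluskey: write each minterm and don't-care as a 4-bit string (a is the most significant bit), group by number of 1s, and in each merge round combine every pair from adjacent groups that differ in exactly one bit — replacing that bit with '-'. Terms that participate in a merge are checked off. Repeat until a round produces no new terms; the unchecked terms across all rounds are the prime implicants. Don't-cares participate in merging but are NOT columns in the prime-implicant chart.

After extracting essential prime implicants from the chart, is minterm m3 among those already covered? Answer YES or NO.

Round 0: 0001✓ 0010✓ 0011✓ 0100✓ 0101✓ 0110✓ 0111✓ 1000✓ 1001✓ 1100✓ 1111✓
Round 1: -001 -100 -111 0-01✓ 0-10✓ 0-11✓ 00-1✓ 001-✓ 01-0✓ 01-1✓ 010-✓ 011-✓ 1-00 100-
Round 2: 0--1 0-1- 01--
PIs = {-001, -100, -111, 0--1, 0-1-, 01--, 1-00, 100-}
Coverage chart:
  m1: -001,0--1
  m2: 0-1- ←essential
  m3: 0--1,0-1-
  m5: 0--1,01--
  m6: 0-1-,01--
  m7: -111,0--1,0-1-,01--
  m8: 1-00,100-
  m15: -111 ←essential
Essential: -111, 0-1-

YES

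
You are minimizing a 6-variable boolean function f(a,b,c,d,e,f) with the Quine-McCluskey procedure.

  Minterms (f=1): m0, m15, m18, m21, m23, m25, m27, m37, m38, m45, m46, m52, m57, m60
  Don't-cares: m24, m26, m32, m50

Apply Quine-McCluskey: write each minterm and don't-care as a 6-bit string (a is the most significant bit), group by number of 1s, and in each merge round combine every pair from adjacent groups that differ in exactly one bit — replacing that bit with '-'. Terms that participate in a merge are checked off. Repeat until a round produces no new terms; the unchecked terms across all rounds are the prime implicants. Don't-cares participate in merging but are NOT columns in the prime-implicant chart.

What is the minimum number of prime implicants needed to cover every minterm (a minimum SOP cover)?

9

[col 0] 000000*, 001111, 010010*, 010101*, 010111*, 011000*, 011001*, 011010*, 011011*, 100000*, 100101*, 100110*, 101101*, 101110*, 110010*, 110100*, 111001*, 111100*
[col 1] -00000, -10010, -11001, 01-010, 0101-1, 0110-0*, 0110-1*, 01100-*, 01101-*, 10-101, 10-110, 11-100
[col 2] 0110--
Prime implicants: -00000, -10010, -11001, 001111, 01-010, 0101-1, 0110--, 10-101, 10-110, 11-100
PI chart (minterm → PIs covering it):
  0 | -00000  (sole → essential)
  15 | 001111  (sole → essential)
  18 | -10010,01-010
  21 | 0101-1  (sole → essential)
  23 | 0101-1  (sole → essential)
  25 | -11001,0110--
  27 | 0110--  (sole → essential)
  37 | 10-101  (sole → essential)
  38 | 10-110  (sole → essential)
  45 | 10-101  (sole → essential)
  46 | 10-110  (sole → essential)
  52 | 11-100  (sole → essential)
  57 | -11001  (sole → essential)
  60 | 11-100  (sole → essential)
Essential prime implicants: -00000, -11001, 001111, 0101-1, 0110--, 10-101, 10-110, 11-100
Petrick residual → -10010
Minimum SOP uses 9 PIs: b'c'd'e'f' + bc'd'ef' + bcd'e'f + a'b'cdef + a'bc'df + a'bcd' + ab'de'f + ab'def' + abde'f'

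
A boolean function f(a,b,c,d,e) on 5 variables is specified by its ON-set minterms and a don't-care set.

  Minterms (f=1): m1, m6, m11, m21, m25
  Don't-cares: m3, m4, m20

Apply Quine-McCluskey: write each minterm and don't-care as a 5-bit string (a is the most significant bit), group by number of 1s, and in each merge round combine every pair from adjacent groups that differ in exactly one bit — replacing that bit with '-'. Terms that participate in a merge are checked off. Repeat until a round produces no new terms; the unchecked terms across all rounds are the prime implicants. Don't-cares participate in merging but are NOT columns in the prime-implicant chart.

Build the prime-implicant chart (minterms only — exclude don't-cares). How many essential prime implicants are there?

[col 0] 00001*, 00011*, 00100*, 00110*, 01011*, 10100*, 10101*, 11001
[col 1] -0100, 0-011, 000-1, 001-0, 1010-
Prime implicants: -0100, 0-011, 000-1, 001-0, 1010-, 11001
PI chart (minterm → PIs covering it):
  1 | 000-1  (sole → essential)
  6 | 001-0  (sole → essential)
  11 | 0-011  (sole → essential)
  21 | 1010-  (sole → essential)
  25 | 11001  (sole → essential)
Essential prime implicants: 0-011, 000-1, 001-0, 1010-, 11001

5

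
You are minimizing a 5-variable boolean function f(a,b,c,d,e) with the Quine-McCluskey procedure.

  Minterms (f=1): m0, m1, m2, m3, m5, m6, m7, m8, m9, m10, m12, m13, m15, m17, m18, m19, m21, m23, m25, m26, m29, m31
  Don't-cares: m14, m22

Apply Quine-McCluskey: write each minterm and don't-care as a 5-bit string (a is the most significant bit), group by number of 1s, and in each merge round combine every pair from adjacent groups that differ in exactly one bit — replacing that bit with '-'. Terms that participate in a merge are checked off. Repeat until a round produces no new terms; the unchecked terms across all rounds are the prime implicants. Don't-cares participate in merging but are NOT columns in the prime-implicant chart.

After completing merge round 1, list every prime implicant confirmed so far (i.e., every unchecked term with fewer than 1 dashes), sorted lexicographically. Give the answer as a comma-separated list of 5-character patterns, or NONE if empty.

Round 0: 00000✓ 00001✓ 00010✓ 00011✓ 00101✓ 00110✓ 00111✓ 01000✓ 01001✓ 01010✓ 01100✓ 01101✓ 01110✓ 01111✓ 10001✓ 10010✓ 10011✓ 10101✓ 10110✓ 10111✓ 11001✓ 11010✓ 11101✓ 11111✓
Round 1: -0001✓ -0010✓ -0011✓ -0101✓ -0110✓ -0111✓ -1001✓ -1010✓ -1101✓ -1111✓ 0-000✓ 0-001✓ 0-010✓ 0-101✓ 0-110✓ 0-111✓ 00-01✓ 00-10✓ 00-11✓ 000-0✓ 000-1✓ 0000-✓ 0001-✓ 001-1✓ 0011-✓ 01-00✓ 01-01✓ 01-10✓ 010-0✓ 0100-✓ 011-0✓ 011-1✓ 0110-✓ 0111-✓ 1-001✓ 1-010✓ 1-101✓ 1-111✓ 10-01✓ 10-10✓ 10-11✓ 100-1✓ 1001-✓ 101-1✓ 1011-✓ 11-01✓ 111-1✓
Round 2: --001✓ --010 --101✓ --111✓ -0-01✓ -0-10✓ -0-11✓ -00-1✓ -001-✓ -01-1✓ -011-✓ -1-01✓ -11-1✓ 0--01✓ 0--10 0-0-0 0-00- 0-1-1✓ 0-11- 00--1✓ 00-1-✓ 000-- 01--0 01-0- 011-- 1--01✓ 1-1-1✓ 10--1✓ 10-1-✓
Round 3: ---01 --1-1 -0--1 -0-1-
PIs = {---01, --010, --1-1, -0--1, -0-1-, 0--10, 0-0-0, 0-00-, 0-11-, 000--, 01--0, 01-0-, 011--}

NONE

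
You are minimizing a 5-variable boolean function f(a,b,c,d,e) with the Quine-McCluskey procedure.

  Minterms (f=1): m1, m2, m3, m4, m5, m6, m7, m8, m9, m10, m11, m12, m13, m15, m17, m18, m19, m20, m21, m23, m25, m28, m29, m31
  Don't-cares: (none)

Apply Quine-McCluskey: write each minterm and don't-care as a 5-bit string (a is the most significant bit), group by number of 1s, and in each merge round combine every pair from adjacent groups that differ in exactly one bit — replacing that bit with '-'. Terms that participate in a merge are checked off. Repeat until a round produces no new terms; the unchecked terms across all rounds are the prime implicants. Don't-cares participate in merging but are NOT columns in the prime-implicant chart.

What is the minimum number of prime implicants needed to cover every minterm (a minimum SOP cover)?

6

Round 0: 00001✓ 00010✓ 00011✓ 00100✓ 00101✓ 00110✓ 00111✓ 01000✓ 01001✓ 01010✓ 01011✓ 01100✓ 01101✓ 01111✓ 10001✓ 10010✓ 10011✓ 10100✓ 10101✓ 10111✓ 11001✓ 11100✓ 11101✓ 11111✓
Round 1: -0001✓ -0010✓ -0011✓ -0100✓ -0101✓ -0111✓ -1001✓ -1100✓ -1101✓ -1111✓ 0-001✓ 0-010✓ 0-011✓ 0-100✓ 0-101✓ 0-111✓ 00-01✓ 00-10✓ 00-11✓ 000-1✓ 0001-✓ 001-0✓ 001-1✓ 0010-✓ 0011-✓ 01-00✓ 01-01✓ 01-11✓ 010-0✓ 010-1✓ 0100-✓ 0101-✓ 011-1✓ 0110-✓ 1-001✓ 1-100✓ 1-101✓ 1-111✓ 10-01✓ 10-11✓ 100-1✓ 1001-✓ 101-1✓ 1010-✓ 11-01✓ 111-1✓ 1110-✓
Round 2: --001✓ --100✓ --101✓ --111✓ -0-01✓ -0-11✓ -00-1✓ -001- -01-1✓ -010-✓ -1-01✓ -11-1✓ -110-✓ 0--01✓ 0--11✓ 0-0-1✓ 0-01- 0-1-1✓ 0-10-✓ 00--1✓ 00-1- 001-- 01--1✓ 01-0- 010-- 1--01✓ 1-1-1✓ 1-10-✓ 10--1✓
Round 3: ---01 --1-1 --10- -0--1 0---1
PIs = {---01, --1-1, --10-, -0--1, -001-, 0---1, 0-01-, 00-1-, 001--, 01-0-, 010--}
Coverage chart:
  m1: ---01,-0--1,0---1
  m2: -001-,0-01-,00-1-
  m3: -0--1,-001-,0---1,0-01-,00-1-
  m4: --10-,001--
  m5: ---01,--1-1,--10-,-0--1,0---1,001--
  m6: 00-1-,001--
  m7: --1-1,-0--1,0---1,00-1-,001--
  m8: 01-0-,010--
  m9: ---01,0---1,01-0-,010--
  m10: 0-01-,010--
  m11: 0---1,0-01-,010--
  m12: --10-,01-0-
  m13: ---01,--1-1,--10-,0---1,01-0-
  m15: --1-1,0---1
  m17: ---01,-0--1
  m18: -001- ←essential
  m19: -0--1,-001-
  m20: --10- ←essential
  m21: ---01,--1-1,--10-,-0--1
  m23: --1-1,-0--1
  m25: ---01 ←essential
  m28: --10- ←essential
  m29: ---01,--1-1,--10-
  m31: --1-1 ←essential
Essential: ---01, --1-1, --10-, -001-
Petrick residual → 00-1-, 010--
Min cover (6 terms): d'e + ce + cd' + b'c'd + a'b'd + a'bc'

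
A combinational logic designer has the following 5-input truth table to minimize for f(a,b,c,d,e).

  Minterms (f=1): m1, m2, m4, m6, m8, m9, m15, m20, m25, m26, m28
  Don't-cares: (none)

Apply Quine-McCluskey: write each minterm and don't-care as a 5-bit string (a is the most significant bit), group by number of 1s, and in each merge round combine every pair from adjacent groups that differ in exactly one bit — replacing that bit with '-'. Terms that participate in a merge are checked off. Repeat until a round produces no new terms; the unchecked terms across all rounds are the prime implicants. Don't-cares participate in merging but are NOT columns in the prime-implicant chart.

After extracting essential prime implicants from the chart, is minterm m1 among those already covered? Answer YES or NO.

[col 0] 00001*, 00010*, 00100*, 00110*, 01000*, 01001*, 01111, 10100*, 11001*, 11010, 11100*
[col 1] -0100, -1001, 0-001, 00-10, 001-0, 0100-, 1-100
Prime implicants: -0100, -1001, 0-001, 00-10, 001-0, 0100-, 01111, 1-100, 11010
PI chart (minterm → PIs covering it):
  1 | 0-001  (sole → essential)
  2 | 00-10  (sole → essential)
  4 | -0100,001-0
  6 | 00-10,001-0
  8 | 0100-  (sole → essential)
  9 | -1001,0-001,0100-
  15 | 01111  (sole → essential)
  20 | -0100,1-100
  25 | -1001  (sole → essential)
  26 | 11010  (sole → essential)
  28 | 1-100  (sole → essential)
Essential prime implicants: -1001, 0-001, 00-10, 0100-, 01111, 1-100, 11010

YES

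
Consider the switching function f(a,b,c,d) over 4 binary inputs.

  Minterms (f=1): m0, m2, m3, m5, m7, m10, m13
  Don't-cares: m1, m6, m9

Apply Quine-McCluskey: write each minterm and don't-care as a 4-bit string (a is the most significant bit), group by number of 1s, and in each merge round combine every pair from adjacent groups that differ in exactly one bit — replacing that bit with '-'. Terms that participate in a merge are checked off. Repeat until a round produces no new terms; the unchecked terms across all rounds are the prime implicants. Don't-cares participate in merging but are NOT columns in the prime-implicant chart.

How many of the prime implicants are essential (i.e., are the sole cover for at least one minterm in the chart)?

3

[col 0] 0000*, 0001*, 0010*, 0011*, 0101*, 0110*, 0111*, 1001*, 1010*, 1101*
[col 1] -001*, -010, -101*, 0-01*, 0-10*, 0-11*, 00-0*, 00-1*, 000-*, 001-*, 01-1*, 011-*, 1-01*
[col 2] --01, 0--1, 0-1-, 00--
Prime implicants: --01, -010, 0--1, 0-1-, 00--
PI chart (minterm → PIs covering it):
  0 | 00--  (sole → essential)
  2 | -010,0-1-,00--
  3 | 0--1,0-1-,00--
  5 | --01,0--1
  7 | 0--1,0-1-
  10 | -010  (sole → essential)
  13 | --01  (sole → essential)
Essential prime implicants: --01, -010, 00--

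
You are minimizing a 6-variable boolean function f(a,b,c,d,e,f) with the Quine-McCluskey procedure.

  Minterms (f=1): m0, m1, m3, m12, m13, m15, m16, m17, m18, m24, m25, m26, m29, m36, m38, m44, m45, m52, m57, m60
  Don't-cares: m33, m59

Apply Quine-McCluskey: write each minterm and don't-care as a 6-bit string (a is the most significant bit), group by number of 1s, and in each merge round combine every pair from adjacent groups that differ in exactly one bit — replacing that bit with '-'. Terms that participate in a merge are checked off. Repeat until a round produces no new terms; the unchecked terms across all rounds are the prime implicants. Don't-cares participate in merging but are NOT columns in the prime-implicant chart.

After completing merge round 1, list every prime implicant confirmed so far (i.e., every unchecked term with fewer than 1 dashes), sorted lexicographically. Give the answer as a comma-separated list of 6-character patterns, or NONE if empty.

NONE

[col 0] 000000*, 000001*, 000011*, 001100*, 001101*, 001111*, 010000*, 010001*, 010010*, 011000*, 011001*, 011010*, 011101*, 100001*, 100100*, 100110*, 101100*, 101101*, 110100*, 111001*, 111011*, 111100*
[col 1] -00001, -01100*, -01101*, -11001, 0-0000*, 0-0001*, 0-1101, 0000-1, 00000-*, 0011-1, 00110-*, 01-000*, 01-001*, 01-010*, 0100-0*, 01000-*, 011-01, 0110-0*, 01100-*, 1-0100*, 1-1100*, 10-100*, 1001-0, 10110-*, 11-100*, 1110-1
[col 2] -0110-, 0-000-, 01-0-0, 01-00-, 1--100
Prime implicants: -00001, -0110-, -11001, 0-000-, 0-1101, 0000-1, 0011-1, 01-0-0, 01-00-, 011-01, 1--100, 1001-0, 1110-1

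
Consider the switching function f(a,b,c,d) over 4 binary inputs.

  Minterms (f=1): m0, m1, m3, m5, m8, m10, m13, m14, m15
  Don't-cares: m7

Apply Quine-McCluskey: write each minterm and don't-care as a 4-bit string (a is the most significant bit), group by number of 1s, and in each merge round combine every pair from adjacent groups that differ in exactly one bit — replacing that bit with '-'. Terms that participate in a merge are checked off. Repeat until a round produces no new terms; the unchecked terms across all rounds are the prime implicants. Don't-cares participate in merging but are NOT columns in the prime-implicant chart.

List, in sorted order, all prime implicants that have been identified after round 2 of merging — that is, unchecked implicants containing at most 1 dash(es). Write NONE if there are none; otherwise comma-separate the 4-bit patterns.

-000, 000-, 1-10, 10-0, 111-

Round 0: 0000✓ 0001✓ 0011✓ 0101✓ 0111✓ 1000✓ 1010✓ 1101✓ 1110✓ 1111✓
Round 1: -000 -101✓ -111✓ 0-01✓ 0-11✓ 00-1✓ 000- 01-1✓ 1-10 10-0 11-1✓ 111-
Round 2: -1-1 0--1
PIs = {-000, -1-1, 0--1, 000-, 1-10, 10-0, 111-}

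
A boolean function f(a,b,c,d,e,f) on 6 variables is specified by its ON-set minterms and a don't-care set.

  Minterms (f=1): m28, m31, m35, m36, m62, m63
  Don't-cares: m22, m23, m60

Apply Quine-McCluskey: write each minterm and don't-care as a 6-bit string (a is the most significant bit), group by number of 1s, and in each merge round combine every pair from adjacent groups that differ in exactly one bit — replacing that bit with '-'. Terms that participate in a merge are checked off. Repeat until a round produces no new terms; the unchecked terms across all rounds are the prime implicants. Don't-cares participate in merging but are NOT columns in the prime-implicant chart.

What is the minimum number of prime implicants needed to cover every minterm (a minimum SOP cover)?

[col 0] 010110*, 010111*, 011100*, 011111*, 100011, 100100, 111100*, 111110*, 111111*
[col 1] -11100, -11111, 01-111, 01011-, 1111-0, 11111-
Prime implicants: -11100, -11111, 01-111, 01011-, 100011, 100100, 1111-0, 11111-
PI chart (minterm → PIs covering it):
  28 | -11100  (sole → essential)
  31 | -11111,01-111
  35 | 100011  (sole → essential)
  36 | 100100  (sole → essential)
  62 | 1111-0,11111-
  63 | -11111,11111-
Essential prime implicants: -11100, 100011, 100100
Petrick residual → -11111, 1111-0
Minimum SOP uses 5 PIs: bcde'f' + bcdef + ab'c'd'ef + ab'c'de'f' + abcdf'

5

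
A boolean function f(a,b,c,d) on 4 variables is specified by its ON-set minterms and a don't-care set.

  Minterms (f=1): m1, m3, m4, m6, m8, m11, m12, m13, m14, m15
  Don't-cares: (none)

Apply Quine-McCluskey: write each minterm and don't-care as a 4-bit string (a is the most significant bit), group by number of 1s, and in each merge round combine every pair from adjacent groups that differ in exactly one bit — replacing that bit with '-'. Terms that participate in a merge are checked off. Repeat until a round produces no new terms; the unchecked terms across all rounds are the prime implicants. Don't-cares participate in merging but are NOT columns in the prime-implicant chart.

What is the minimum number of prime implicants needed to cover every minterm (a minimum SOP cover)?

[col 0] 0001*, 0011*, 0100*, 0110*, 1000*, 1011*, 1100*, 1101*, 1110*, 1111*
[col 1] -011, -100*, -110*, 00-1, 01-0*, 1-00, 1-11, 11-0*, 11-1*, 110-*, 111-*
[col 2] -1-0, 11--
Prime implicants: -011, -1-0, 00-1, 1-00, 1-11, 11--
PI chart (minterm → PIs covering it):
  1 | 00-1  (sole → essential)
  3 | -011,00-1
  4 | -1-0  (sole → essential)
  6 | -1-0  (sole → essential)
  8 | 1-00  (sole → essential)
  11 | -011,1-11
  12 | -1-0,1-00,11--
  13 | 11--  (sole → essential)
  14 | -1-0,11--
  15 | 1-11,11--
Essential prime implicants: -1-0, 00-1, 1-00, 11--
Petrick residual → -011
Minimum SOP uses 5 PIs: b'cd + bd' + a'b'd + ac'd' + ab

5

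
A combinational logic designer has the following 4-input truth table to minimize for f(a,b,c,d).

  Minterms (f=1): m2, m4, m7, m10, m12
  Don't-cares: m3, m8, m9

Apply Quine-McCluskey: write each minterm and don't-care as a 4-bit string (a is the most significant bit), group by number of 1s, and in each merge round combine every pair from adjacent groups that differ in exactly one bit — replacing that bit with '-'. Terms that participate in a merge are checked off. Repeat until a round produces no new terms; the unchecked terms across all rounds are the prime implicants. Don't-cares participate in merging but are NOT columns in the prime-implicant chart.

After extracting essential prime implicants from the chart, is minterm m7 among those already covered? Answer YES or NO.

YES

Round 0: 0010✓ 0011✓ 0100✓ 0111✓ 1000✓ 1001✓ 1010✓ 1100✓
Round 1: -010 -100 0-11 001- 1-00 10-0 100-
PIs = {-010, -100, 0-11, 001-, 1-00, 10-0, 100-}
Coverage chart:
  m2: -010,001-
  m4: -100 ←essential
  m7: 0-11 ←essential
  m10: -010,10-0
  m12: -100,1-00
Essential: -100, 0-11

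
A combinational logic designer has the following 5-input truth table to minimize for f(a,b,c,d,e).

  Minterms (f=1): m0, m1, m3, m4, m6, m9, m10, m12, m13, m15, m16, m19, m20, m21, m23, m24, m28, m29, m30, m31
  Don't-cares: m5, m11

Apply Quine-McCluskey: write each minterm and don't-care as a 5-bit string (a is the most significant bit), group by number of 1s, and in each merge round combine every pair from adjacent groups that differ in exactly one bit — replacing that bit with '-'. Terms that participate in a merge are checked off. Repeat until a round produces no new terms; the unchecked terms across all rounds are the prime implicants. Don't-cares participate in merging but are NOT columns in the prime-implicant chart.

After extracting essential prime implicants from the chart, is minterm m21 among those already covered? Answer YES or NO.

size-2^0 implicants → 00000(✓)  00001(✓)  00011(✓)  00100(✓)  00101(✓)  00110(✓)  01001(✓)  01010(✓)  01011(✓)  01100(✓)  01101(✓)  01111(✓)  10000(✓)  10011(✓)  10100(✓)  10101(✓)  10111(✓)  11000(✓)  11100(✓)  11101(✓)  11110(✓)  11111(✓)
size-2^1 implicants → -0000(✓)  -0011  -0100(✓)  -0101(✓)  -1100(✓)  -1101(✓)  -1111(✓)  0-001(✓)  0-011(✓)  0-100(✓)  0-101(✓)  00-00(✓)  00-01(✓)  000-1(✓)  0000-(✓)  001-0  0010-(✓)  01-01(✓)  01-11(✓)  010-1(✓)  0101-  011-1(✓)  0110-(✓)  1-000(✓)  1-100(✓)  1-101(✓)  1-111(✓)  10-00(✓)  10-11  101-1(✓)  1010-(✓)  11-00(✓)  111-0(✓)  111-1(✓)  1110-(✓)  1111-(✓)
size-2^2 implicants → --100(✓)  --101(✓)  -0-00  -010-(✓)  -11-1  -110-(✓)  0--01  0-0-1  0-10-(✓)  00-0-  01--1  1--00  1-1-1  1-10-(✓)  111--
size-2^3 implicants → --10-
Unchecked terms (primes): --10-, -0-00, -0011, -11-1, 0--01, 0-0-1, 00-0-, 001-0, 01--1, 0101-, 1--00, 1-1-1, 10-11, 111--
Minterm coverage:
  m0 ⊆ -0-00,00-0-
  m1 ⊆ 0--01,0-0-1,00-0-
  m3 ⊆ -0011,0-0-1
  m4 ⊆ --10-,-0-00,00-0-,001-0
  m6 ⊆ 001-0 [E]
  m9 ⊆ 0--01,0-0-1,01--1
  m10 ⊆ 0101- [E]
  m12 ⊆ --10- [E]
  m13 ⊆ --10-,-11-1,0--01,01--1
  m15 ⊆ -11-1,01--1
  m16 ⊆ -0-00,1--00
  m19 ⊆ -0011,10-11
  m20 ⊆ --10-,-0-00,1--00
  m21 ⊆ --10-,1-1-1
  m23 ⊆ 1-1-1,10-11
  m24 ⊆ 1--00 [E]
  m28 ⊆ --10-,1--00,111--
  m29 ⊆ --10-,-11-1,1-1-1,111--
  m30 ⊆ 111-- [E]
  m31 ⊆ -11-1,1-1-1,111--
E = {--10-, 001-0, 0101-, 1--00, 111--}

YES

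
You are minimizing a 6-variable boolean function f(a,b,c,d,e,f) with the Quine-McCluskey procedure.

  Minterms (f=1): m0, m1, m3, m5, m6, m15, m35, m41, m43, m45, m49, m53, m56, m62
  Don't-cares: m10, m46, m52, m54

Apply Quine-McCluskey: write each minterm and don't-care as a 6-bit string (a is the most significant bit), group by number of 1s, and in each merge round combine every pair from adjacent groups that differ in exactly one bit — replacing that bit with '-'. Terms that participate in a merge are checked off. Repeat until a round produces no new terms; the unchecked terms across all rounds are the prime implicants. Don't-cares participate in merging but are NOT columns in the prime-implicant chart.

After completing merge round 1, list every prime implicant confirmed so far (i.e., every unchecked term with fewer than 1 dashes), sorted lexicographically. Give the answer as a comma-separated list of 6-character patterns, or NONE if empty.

000110, 001010, 001111, 111000

[col 0] 000000*, 000001*, 000011*, 000101*, 000110, 001010, 001111, 100011*, 101001*, 101011*, 101101*, 101110*, 110001*, 110100*, 110101*, 110110*, 111000, 111110*
[col 1] -00011, 000-01, 0000-1, 00000-, 1-1110, 10-011, 101-01, 1010-1, 11-110, 110-01, 1101-0, 11010-
Prime implicants: -00011, 000-01, 0000-1, 00000-, 000110, 001010, 001111, 1-1110, 10-011, 101-01, 1010-1, 11-110, 110-01, 1101-0, 11010-, 111000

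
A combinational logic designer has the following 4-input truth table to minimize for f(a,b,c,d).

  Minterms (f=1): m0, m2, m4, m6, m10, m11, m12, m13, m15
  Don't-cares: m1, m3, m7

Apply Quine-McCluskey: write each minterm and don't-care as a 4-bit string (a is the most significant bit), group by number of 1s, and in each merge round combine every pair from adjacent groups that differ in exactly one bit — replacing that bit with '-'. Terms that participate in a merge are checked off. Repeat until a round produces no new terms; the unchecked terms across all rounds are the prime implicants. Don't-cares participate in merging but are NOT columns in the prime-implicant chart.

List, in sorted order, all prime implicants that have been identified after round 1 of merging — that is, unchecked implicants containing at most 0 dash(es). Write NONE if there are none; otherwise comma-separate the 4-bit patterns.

[col 0] 0000*, 0001*, 0010*, 0011*, 0100*, 0110*, 0111*, 1010*, 1011*, 1100*, 1101*, 1111*
[col 1] -010*, -011*, -100, -111*, 0-00*, 0-10*, 0-11*, 00-0*, 00-1*, 000-*, 001-*, 01-0*, 011-*, 1-11*, 101-*, 11-1, 110-
[col 2] --11, -01-, 0--0, 0-1-, 00--
Prime implicants: --11, -01-, -100, 0--0, 0-1-, 00--, 11-1, 110-

NONE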